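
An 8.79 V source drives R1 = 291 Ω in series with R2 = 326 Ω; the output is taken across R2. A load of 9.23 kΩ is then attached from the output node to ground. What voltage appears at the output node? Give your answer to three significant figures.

The load sits in parallel with R2: R2‖R_L = (326 × 9230) / (326 + 9230) = 314.9 Ω.
V_out = 8.79 × 314.9 / (291 + 314.9) = 8.79 × 314.9/605.9 = 4.57 V.

V_out ≈ 4.57 V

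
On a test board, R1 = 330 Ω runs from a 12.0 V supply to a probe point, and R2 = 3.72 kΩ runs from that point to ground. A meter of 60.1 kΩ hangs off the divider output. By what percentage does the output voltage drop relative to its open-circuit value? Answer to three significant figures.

0.502 %

The divider's output (Thévenin) resistance is R1‖R2 = 303.1 Ω.
Fractional drop under load = R_th/(R_th + R_L) = 303.1 / (303.1 + 60100) = 0.005018.
So the output falls by 0.502 %.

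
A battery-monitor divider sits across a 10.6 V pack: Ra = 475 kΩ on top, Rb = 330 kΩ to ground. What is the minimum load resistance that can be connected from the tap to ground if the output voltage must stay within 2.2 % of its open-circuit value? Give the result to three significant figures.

R_L(min) ≈ 8.66 MΩ

Output resistance R_th = Ra‖Rb = (475 × 330)/805.0 = 194.7 kΩ.
The fractional drop is R_th/(R_th + R_L); requiring this ≤ 0.0220 gives R_L ≥ R_th(1/0.0220 − 1) = 194.7 × 44.45 = 8.66 MΩ.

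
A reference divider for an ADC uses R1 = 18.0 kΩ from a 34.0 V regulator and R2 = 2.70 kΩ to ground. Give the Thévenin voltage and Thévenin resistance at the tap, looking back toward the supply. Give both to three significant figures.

V_th is the open-circuit tap voltage: 34.0 × 2.70/(18.0 + 2.70) = 4.43 V.
With the supply zeroed, R1 and R2 appear in parallel from the tap: R_th = R1‖R2 = (18.0 × 2.70)/20.70 = 2.35 kΩ.

V_th = 4.43 V, R_th = 2.35 kΩ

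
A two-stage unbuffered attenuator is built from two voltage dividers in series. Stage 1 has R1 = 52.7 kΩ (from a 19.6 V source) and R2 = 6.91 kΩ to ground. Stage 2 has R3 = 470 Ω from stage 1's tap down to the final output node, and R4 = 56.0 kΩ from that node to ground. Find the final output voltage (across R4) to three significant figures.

Stage 2 presents R3+R4 = 56470 Ω as a load on stage 1's tap.
Stage 1's lower leg becomes R2‖(R3+R4) = 6157 Ω, so V_mid = 19.6 × 6157/58860 = 2.050 V.
Stage 2 is itself unloaded: V_out = V_mid × R4/(R3+R4) = 2.050 × 56000/56470 = 2.03 V.

V_out ≈ 2.03 V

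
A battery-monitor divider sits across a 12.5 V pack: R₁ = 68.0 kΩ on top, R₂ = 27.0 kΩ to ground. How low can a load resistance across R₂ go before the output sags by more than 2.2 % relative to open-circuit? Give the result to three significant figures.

R_L(min) ≈ 859 kΩ

Output resistance R_th = R₁‖R₂ = (68.0 × 27.0)/95.00 = 19.33 kΩ.
The fractional drop is R_th/(R_th + R_L); requiring this ≤ 0.0220 gives R_L ≥ R_th(1/0.0220 − 1) = 19.33 × 44.45 = 859 kΩ.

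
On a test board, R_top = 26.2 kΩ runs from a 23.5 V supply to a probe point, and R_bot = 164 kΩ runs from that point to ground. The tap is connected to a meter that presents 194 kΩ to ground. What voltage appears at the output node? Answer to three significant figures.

V_out ≈ 18.1 V

The load sits in parallel with R_bot: R_bot‖R_L = (164 × 194) / (164 + 194) = 88.87 kΩ.
V_out = 23.5 × 88.87 / (26.2 + 88.87) = 23.5 × 88.87/115.1 = 18.1 V.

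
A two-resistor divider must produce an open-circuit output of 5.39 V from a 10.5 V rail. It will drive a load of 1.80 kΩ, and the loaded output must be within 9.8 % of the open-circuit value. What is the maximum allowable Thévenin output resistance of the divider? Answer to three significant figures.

Loading drop = R_th/(R_th + R_L) ≤ 0.0980, so R_th ≤ R_L · ε/(1−ε) = 1.80 kΩ × 0.0980/0.9020 = 196 Ω.

R_th ≤ 196 Ω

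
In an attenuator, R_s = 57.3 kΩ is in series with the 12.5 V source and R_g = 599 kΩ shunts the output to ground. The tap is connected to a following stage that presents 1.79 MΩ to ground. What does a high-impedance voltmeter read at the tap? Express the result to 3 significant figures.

The load sits in parallel with R_g: R_g‖R_L = (599 × 1790) / (599 + 1790) = 448.8 kΩ.
V_out = 12.5 × 448.8 / (57.3 + 448.8) = 12.5 × 448.8/506.1 = 11.1 V.
(Unloaded it would have been 11.4 V.)

V_out ≈ 11.1 V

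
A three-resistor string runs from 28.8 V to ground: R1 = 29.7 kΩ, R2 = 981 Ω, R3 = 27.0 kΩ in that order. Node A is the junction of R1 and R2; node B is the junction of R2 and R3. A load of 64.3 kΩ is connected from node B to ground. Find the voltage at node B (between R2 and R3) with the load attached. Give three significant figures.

At node B, R3 is in parallel with the load: R3‖R_L = 19020 Ω.
Below node A the resistance is R2 + (R3‖R_L) = 20000 Ω, so V_A = 28.8 × 20000/49700 = 11.59 V.
Then V_B = V_A × (R3‖R_L)/(R2 + R3‖R_L) = 11.59 × 19020/20000 = 11.0 V.

V ≈ 11.0 V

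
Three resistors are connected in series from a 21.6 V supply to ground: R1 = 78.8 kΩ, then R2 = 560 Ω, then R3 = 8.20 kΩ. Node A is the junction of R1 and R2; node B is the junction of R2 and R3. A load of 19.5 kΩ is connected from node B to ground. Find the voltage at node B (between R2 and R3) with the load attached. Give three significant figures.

At node B, R3 is in parallel with the load: R3‖R_L = 5773 Ω.
Below node A the resistance is R2 + (R3‖R_L) = 6333 Ω, so V_A = 21.6 × 6333/85130 = 1.607 V.
Then V_B = V_A × (R3‖R_L)/(R2 + R3‖R_L) = 1.607 × 5773/6333 = 1.46 V.

V ≈ 1.46 V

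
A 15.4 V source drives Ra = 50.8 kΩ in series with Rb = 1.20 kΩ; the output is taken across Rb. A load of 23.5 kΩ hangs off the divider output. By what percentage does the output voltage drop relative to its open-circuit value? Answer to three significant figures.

The divider's output (Thévenin) resistance is Ra‖Rb = 1.172 kΩ.
Fractional drop under load = R_th/(R_th + R_L) = 1.172 / (1.172 + 23.5) = 0.04752.
So the output falls by 4.75 %.

4.75 %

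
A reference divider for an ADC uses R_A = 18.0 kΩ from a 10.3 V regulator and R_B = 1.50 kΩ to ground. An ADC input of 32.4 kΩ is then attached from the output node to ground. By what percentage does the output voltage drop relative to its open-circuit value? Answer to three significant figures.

The divider's output (Thévenin) resistance is R_A‖R_B = 1.385 kΩ.
Fractional drop under load = R_th/(R_th + R_L) = 1.385 / (1.385 + 32.4) = 0.04098.
So the output falls by 4.10 %.

4.10 %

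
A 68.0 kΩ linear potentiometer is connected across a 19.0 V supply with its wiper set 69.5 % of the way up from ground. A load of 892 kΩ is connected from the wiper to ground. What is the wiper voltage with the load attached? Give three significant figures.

The wiper splits the pot into (1−α)R = 20.74 kΩ above and αR = 47.26 kΩ below.
Lower section ‖ load = 44.88 kΩ.
V_wiper = 19.0 × 44.88/(20.74 + 44.88) = 13.0 V.

V ≈ 13.0 V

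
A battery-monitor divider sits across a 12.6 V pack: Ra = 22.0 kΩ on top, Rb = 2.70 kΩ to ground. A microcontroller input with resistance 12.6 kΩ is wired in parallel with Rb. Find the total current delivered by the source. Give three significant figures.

I ≈ 0.520 mA

Rb‖R_L = 2.224 kΩ, so the source sees Ra + Rb‖R_L = 24.22 kΩ.
I = 12.6 V / 24.22 kΩ = 0.520 mA.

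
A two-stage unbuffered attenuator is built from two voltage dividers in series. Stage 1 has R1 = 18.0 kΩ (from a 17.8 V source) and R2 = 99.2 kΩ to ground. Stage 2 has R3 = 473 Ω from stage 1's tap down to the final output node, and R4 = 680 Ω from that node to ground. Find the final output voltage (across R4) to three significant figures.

Stage 2 presents R3+R4 = 1153 Ω as a load on stage 1's tap.
Stage 1's lower leg becomes R2‖(R3+R4) = 1140 Ω, so V_mid = 17.8 × 1140/19140 = 1.060 V.
Stage 2 is itself unloaded: V_out = V_mid × R4/(R3+R4) = 1.060 × 680/1153 = 0.625 V.

V_out ≈ 0.625 V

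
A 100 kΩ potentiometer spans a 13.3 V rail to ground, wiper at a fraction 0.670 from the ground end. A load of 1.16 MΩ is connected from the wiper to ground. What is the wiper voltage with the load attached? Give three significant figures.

V ≈ 8.74 V

The wiper splits the pot into (1−α)R = 33.00 kΩ above and αR = 67.00 kΩ below.
Lower section ‖ load = 63.34 kΩ.
V_wiper = 13.3 × 63.34/(33.00 + 63.34) = 8.74 V.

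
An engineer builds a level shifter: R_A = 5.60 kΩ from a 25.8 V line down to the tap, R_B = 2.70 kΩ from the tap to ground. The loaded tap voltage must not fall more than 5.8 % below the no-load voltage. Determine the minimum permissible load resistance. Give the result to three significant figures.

Output resistance R_th = R_A‖R_B = (5.60 × 2.70)/8.300 = 1.822 kΩ.
The fractional drop is R_th/(R_th + R_L); requiring this ≤ 0.0580 gives R_L ≥ R_th(1/0.0580 − 1) = 1.822 × 16.24 = 29.6 kΩ.

R_L(min) ≈ 29.6 kΩ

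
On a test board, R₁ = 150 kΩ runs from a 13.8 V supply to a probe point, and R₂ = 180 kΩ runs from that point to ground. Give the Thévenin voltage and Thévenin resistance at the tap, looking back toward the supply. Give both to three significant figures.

V_th = 7.53 V, R_th = 81.8 kΩ

V_th is the open-circuit tap voltage: 13.8 × 180/(150 + 180) = 7.53 V.
With the supply zeroed, R₁ and R₂ appear in parallel from the tap: R_th = R₁‖R₂ = (150 × 180)/330.0 = 81.8 kΩ.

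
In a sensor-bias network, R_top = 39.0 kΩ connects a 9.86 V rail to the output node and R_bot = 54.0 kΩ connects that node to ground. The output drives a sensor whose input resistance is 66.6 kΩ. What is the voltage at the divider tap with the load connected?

V_out ≈ 4.27 V

The load sits in parallel with R_bot: R_bot‖R_L = (54.0 × 66.6) / (54.0 + 66.6) = 29.82 kΩ.
V_out = 9.86 × 29.82 / (39.0 + 29.82) = 9.86 × 29.82/68.82 = 4.27 V.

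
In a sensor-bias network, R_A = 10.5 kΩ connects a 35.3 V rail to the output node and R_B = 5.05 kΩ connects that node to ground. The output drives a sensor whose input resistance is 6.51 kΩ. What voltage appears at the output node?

V_out ≈ 7.52 V

The load sits in parallel with R_B: R_B‖R_L = (5.05 × 6.51) / (5.05 + 6.51) = 2.844 kΩ.
V_out = 35.3 × 2.844 / (10.5 + 2.844) = 35.3 × 2.844/13.34 = 7.52 V.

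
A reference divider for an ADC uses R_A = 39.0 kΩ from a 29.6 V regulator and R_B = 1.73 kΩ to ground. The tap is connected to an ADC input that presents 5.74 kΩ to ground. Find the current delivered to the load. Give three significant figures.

I_L ≈ 0.170 mA

R_B‖R_L = 1.329 kΩ; V_out = 29.6 × 1.329/40.33 = 0.9757 V.
I_L = V_out / R_L = 0.9757 / 5.74 kΩ = 0.170 mA.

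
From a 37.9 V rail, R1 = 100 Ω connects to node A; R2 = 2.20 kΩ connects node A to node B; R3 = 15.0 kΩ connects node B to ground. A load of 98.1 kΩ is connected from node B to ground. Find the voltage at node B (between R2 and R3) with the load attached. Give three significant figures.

V ≈ 32.2 V

At node B, R3 is in parallel with the load: R3‖R_L = 13010 Ω.
Below node A the resistance is R2 + (R3‖R_L) = 15210 Ω, so V_A = 37.9 × 15210/15310 = 37.65 V.
Then V_B = V_A × (R3‖R_L)/(R2 + R3‖R_L) = 37.65 × 13010/15210 = 32.2 V.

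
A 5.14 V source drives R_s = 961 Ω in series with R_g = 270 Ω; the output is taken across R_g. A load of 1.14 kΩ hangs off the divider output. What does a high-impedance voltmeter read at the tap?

V_out ≈ 0.951 V

The load sits in parallel with R_g: R_g‖R_L = (270 × 1140) / (270 + 1140) = 218.3 Ω.
V_out = 5.14 × 218.3 / (961 + 218.3) = 5.14 × 218.3/1179 = 0.951 V.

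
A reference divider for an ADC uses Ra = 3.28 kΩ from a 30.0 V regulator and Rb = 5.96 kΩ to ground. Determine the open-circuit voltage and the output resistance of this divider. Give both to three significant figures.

V_th = 19.4 V, R_th = 2.12 kΩ

V_th is the open-circuit tap voltage: 30.0 × 5.96/(3.28 + 5.96) = 19.4 V.
With the supply zeroed, Ra and Rb appear in parallel from the tap: R_th = Ra‖Rb = (3.28 × 5.96)/9.240 = 2.12 kΩ.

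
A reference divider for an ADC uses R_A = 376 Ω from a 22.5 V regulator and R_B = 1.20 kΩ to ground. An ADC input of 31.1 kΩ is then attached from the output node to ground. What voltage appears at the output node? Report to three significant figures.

V_out ≈ 17.0 V

The load sits in parallel with R_B: R_B‖R_L = (1200 × 31100) / (1200 + 31100) = 1155 Ω.
V_out = 22.5 × 1155 / (376 + 1155) = 22.5 × 1155/1531 = 17.0 V.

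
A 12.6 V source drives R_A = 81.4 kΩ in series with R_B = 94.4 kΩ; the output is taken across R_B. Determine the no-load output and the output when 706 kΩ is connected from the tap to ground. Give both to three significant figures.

Open-circuit: V = 12.6 × 94.4/(81.4 + 94.4) = 6.77 V.
With the load, R_B becomes R_B‖R_L = 83.27 kΩ, so V = 12.6 × 83.27/164.7 = 6.37 V.

Unloaded: 6.77 V; loaded: 6.37 V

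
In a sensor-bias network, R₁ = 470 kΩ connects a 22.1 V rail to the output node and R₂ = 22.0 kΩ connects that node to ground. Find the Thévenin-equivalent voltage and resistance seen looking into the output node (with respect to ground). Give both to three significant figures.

V_th is the open-circuit tap voltage: 22.1 × 22.0/(470 + 22.0) = 0.988 V.
With the supply zeroed, R₁ and R₂ appear in parallel from the tap: R_th = R₁‖R₂ = (470 × 22.0)/492.0 = 21.0 kΩ.

V_th = 0.988 V, R_th = 21.0 kΩ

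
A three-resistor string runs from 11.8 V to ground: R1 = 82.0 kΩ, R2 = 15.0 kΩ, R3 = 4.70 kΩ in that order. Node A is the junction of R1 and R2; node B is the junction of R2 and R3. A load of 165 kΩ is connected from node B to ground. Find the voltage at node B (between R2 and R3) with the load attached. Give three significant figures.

At node B, R3 is in parallel with the load: R3‖R_L = 4.570 kΩ.
Below node A the resistance is R2 + (R3‖R_L) = 19.57 kΩ, so V_A = 11.8 × 19.57/101.6 = 2.274 V.
Then V_B = V_A × (R3‖R_L)/(R2 + R3‖R_L) = 2.274 × 4.570/19.57 = 0.531 V.

V ≈ 0.531 V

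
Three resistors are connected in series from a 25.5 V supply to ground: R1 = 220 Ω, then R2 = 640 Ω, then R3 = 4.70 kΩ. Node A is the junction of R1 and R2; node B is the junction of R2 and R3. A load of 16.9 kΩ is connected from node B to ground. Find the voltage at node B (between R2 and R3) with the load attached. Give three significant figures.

At node B, R3 is in parallel with the load: R3‖R_L = 3677 Ω.
Below node A the resistance is R2 + (R3‖R_L) = 4317 Ω, so V_A = 25.5 × 4317/4537 = 24.26 V.
Then V_B = V_A × (R3‖R_L)/(R2 + R3‖R_L) = 24.26 × 3677/4317 = 20.7 V.

V ≈ 20.7 V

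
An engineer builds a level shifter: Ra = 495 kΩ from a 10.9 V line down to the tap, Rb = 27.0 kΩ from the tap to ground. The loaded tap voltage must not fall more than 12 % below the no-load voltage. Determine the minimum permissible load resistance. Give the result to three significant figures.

R_L(min) ≈ 188 kΩ

Output resistance R_th = Ra‖Rb = (495 × 27.0)/522.0 = 25.60 kΩ.
The fractional drop is R_th/(R_th + R_L); requiring this ≤ 0.120 gives R_L ≥ R_th(1/0.120 − 1) = 25.60 × 7.333 = 188 kΩ.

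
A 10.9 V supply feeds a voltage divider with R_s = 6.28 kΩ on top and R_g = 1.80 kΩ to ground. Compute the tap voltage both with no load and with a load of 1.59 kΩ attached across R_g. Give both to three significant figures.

Unloaded: 2.43 V; loaded: 1.29 V

Open-circuit: V = 10.9 × 1.80/(6.28 + 1.80) = 2.43 V.
With the load, R_g becomes R_g‖R_L = 0.8442 kΩ, so V = 10.9 × 0.8442/7.124 = 1.29 V.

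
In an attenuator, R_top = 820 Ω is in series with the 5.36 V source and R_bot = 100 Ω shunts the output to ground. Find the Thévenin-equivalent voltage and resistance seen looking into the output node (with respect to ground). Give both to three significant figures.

V_th = 0.583 V, R_th = 89.1 Ω

V_th is the open-circuit tap voltage: 5.36 × 100/(820 + 100) = 0.583 V.
With the supply zeroed, R_top and R_bot appear in parallel from the tap: R_th = R_top‖R_bot = (820 × 100)/920.0 = 89.1 Ω.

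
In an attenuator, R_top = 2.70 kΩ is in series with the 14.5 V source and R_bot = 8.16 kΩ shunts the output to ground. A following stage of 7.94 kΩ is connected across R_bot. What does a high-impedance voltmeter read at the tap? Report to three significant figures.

V_out ≈ 8.68 V

The load sits in parallel with R_bot: R_bot‖R_L = (8.16 × 7.94) / (8.16 + 7.94) = 4.024 kΩ.
V_out = 14.5 × 4.024 / (2.70 + 4.024) = 14.5 × 4.024/6.724 = 8.68 V.
(Unloaded it would have been 10.9 V.)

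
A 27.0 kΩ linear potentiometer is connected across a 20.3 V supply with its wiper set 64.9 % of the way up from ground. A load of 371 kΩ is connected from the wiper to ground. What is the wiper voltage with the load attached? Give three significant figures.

The wiper splits the pot into (1−α)R = 9.477 kΩ above and αR = 17.52 kΩ below.
Lower section ‖ load = 16.73 kΩ.
V_wiper = 20.3 × 16.73/(9.477 + 16.73) = 13.0 V.

V ≈ 13.0 V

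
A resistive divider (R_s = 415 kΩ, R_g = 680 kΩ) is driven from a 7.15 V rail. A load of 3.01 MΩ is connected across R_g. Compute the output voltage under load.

The load sits in parallel with R_g: R_g‖R_L = (680 × 3010) / (680 + 3010) = 554.7 kΩ.
V_out = 7.15 × 554.7 / (415 + 554.7) = 7.15 × 554.7/969.7 = 4.09 V.

V_out ≈ 4.09 V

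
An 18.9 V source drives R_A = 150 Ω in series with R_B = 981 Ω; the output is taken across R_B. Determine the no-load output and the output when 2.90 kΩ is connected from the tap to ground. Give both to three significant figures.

Unloaded: 16.4 V; loaded: 15.7 V

Open-circuit: V = 18.9 × 981/(150 + 981) = 16.4 V.
With the load, R_B becomes R_B‖R_L = 733.0 Ω, so V = 18.9 × 733.0/883.0 = 15.7 V.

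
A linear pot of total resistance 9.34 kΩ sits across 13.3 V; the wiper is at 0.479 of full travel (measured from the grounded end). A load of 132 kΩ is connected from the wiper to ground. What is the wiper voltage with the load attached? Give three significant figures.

The wiper splits the pot into (1−α)R = 4.866 kΩ above and αR = 4.474 kΩ below.
Lower section ‖ load = 4.327 kΩ.
V_wiper = 13.3 × 4.327/(4.866 + 4.327) = 6.26 V.

V ≈ 6.26 V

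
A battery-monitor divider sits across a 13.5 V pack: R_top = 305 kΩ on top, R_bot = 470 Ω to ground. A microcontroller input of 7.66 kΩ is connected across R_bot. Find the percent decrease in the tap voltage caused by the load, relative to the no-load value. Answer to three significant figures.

The divider's output (Thévenin) resistance is R_top‖R_bot = 469.3 Ω.
Fractional drop under load = R_th/(R_th + R_L) = 469.3 / (469.3 + 7660) = 0.05773.
So the output falls by 5.77 %.

5.77 %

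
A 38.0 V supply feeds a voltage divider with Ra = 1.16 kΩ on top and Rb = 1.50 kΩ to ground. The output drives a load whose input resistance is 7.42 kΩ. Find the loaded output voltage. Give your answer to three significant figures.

V_out ≈ 19.7 V

The load sits in parallel with Rb: Rb‖R_L = (1.50 × 7.42) / (1.50 + 7.42) = 1.248 kΩ.
V_out = 38.0 × 1.248 / (1.16 + 1.248) = 38.0 × 1.248/2.408 = 19.7 V.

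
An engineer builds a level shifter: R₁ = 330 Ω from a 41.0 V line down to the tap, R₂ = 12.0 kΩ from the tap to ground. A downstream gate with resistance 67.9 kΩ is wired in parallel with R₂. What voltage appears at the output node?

V_out ≈ 39.7 V

The load sits in parallel with R₂: R₂‖R_L = (12000 × 67900) / (12000 + 67900) = 10200 Ω.
V_out = 41.0 × 10200 / (330 + 10200) = 41.0 × 10200/10530 = 39.7 V.
(Unloaded it would have been 39.9 V.)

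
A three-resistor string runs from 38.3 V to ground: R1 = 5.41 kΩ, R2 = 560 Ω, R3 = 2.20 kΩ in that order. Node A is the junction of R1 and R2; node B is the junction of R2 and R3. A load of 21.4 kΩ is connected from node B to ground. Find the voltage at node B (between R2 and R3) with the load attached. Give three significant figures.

At node B, R3 is in parallel with the load: R3‖R_L = 1995 Ω.
Below node A the resistance is R2 + (R3‖R_L) = 2555 Ω, so V_A = 38.3 × 2555/7965 = 12.29 V.
Then V_B = V_A × (R3‖R_L)/(R2 + R3‖R_L) = 12.29 × 1995/2555 = 9.59 V.

V ≈ 9.59 V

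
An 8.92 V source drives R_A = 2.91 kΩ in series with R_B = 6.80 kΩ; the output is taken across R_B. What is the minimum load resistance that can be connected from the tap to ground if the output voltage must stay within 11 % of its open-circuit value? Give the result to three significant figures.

R_L(min) ≈ 16.5 kΩ

Output resistance R_th = R_A‖R_B = (2.91 × 6.80)/9.710 = 2.038 kΩ.
The fractional drop is R_th/(R_th + R_L); requiring this ≤ 0.110 gives R_L ≥ R_th(1/0.110 − 1) = 2.038 × 8.091 = 16.5 kΩ.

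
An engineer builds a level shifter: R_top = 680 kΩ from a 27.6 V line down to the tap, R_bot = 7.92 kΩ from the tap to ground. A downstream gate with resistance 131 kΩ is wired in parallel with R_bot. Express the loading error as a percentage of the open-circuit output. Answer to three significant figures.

The divider's output (Thévenin) resistance is R_top‖R_bot = 7.829 kΩ.
Fractional drop under load = R_th/(R_th + R_L) = 7.829 / (7.829 + 131) = 0.05639.
So the output falls by 5.64 %.

5.64 %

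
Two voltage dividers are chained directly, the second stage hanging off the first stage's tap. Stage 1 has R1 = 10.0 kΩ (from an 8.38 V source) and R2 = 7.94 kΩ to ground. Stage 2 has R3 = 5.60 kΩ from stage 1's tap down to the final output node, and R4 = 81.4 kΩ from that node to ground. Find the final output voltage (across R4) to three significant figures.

Stage 2 presents R3+R4 = 87.00 kΩ as a load on stage 1's tap.
Stage 1's lower leg becomes R2‖(R3+R4) = 7.276 kΩ, so V_mid = 8.38 × 7.276/17.28 = 3.529 V.
Stage 2 is itself unloaded: V_out = V_mid × R4/(R3+R4) = 3.529 × 81.4/87.00 = 3.30 V.

V_out ≈ 3.30 V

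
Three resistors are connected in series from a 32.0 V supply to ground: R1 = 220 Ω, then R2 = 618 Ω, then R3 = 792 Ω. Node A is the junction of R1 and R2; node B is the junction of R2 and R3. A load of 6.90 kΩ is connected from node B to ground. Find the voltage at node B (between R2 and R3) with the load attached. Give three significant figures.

V ≈ 14.7 V

At node B, R3 is in parallel with the load: R3‖R_L = 710.5 Ω.
Below node A the resistance is R2 + (R3‖R_L) = 1328 Ω, so V_A = 32.0 × 1328/1548 = 27.45 V.
Then V_B = V_A × (R3‖R_L)/(R2 + R3‖R_L) = 27.45 × 710.5/1328 = 14.7 V.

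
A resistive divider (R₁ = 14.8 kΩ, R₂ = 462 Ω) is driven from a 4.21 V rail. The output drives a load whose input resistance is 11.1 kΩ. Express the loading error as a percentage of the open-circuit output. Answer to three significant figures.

The divider's output (Thévenin) resistance is R₁‖R₂ = 448.0 Ω.
Fractional drop under load = R_th/(R_th + R_L) = 448.0 / (448.0 + 11100) = 0.03880.
So the output falls by 3.88 %.

3.88 %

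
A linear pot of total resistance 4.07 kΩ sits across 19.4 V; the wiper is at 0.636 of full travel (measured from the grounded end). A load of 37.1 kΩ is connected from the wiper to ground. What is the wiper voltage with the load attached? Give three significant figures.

The wiper splits the pot into (1−α)R = 1.481 kΩ above and αR = 2.589 kΩ below.
Lower section ‖ load = 2.420 kΩ.
V_wiper = 19.4 × 2.420/(1.481 + 2.420) = 12.0 V.

V ≈ 12.0 V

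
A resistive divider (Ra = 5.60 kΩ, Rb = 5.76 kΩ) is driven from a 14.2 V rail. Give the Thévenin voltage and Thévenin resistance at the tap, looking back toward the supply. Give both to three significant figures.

V_th is the open-circuit tap voltage: 14.2 × 5.76/(5.60 + 5.76) = 7.20 V.
With the supply zeroed, Ra and Rb appear in parallel from the tap: R_th = Ra‖Rb = (5.60 × 5.76)/11.36 = 2.84 kΩ.

V_th = 7.20 V, R_th = 2.84 kΩ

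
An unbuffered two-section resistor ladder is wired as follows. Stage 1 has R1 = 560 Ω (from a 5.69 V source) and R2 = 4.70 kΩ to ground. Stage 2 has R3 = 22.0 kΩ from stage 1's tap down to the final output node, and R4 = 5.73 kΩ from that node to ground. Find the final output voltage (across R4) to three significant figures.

Stage 2 presents R3+R4 = 27730 Ω as a load on stage 1's tap.
Stage 1's lower leg becomes R2‖(R3+R4) = 4019 Ω, so V_mid = 5.69 × 4019/4579 = 4.994 V.
Stage 2 is itself unloaded: V_out = V_mid × R4/(R3+R4) = 4.994 × 5730/27730 = 1.03 V.

V_out ≈ 1.03 V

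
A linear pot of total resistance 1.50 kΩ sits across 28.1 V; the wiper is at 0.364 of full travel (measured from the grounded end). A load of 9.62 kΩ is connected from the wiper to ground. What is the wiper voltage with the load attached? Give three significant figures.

V ≈ 9.87 V

The wiper splits the pot into (1−α)R = 954.0 Ω above and αR = 546.0 Ω below.
Lower section ‖ load = 516.7 Ω.
V_wiper = 28.1 × 516.7/(954.0 + 516.7) = 9.87 V.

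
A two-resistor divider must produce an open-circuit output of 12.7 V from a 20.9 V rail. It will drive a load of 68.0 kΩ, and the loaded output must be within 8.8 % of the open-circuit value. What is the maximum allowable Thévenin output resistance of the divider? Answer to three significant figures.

R_th ≤ 6.56 kΩ

Loading drop = R_th/(R_th + R_L) ≤ 0.0880, so R_th ≤ R_L · ε/(1−ε) = 68.0 kΩ × 0.0880/0.9120 = 6.56 kΩ.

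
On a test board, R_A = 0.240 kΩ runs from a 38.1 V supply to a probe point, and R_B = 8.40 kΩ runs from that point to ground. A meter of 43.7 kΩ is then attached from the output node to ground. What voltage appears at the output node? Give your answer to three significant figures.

V_out ≈ 36.8 V

The load sits in parallel with R_B: R_B‖R_L = (8400 × 43700) / (8400 + 43700) = 7046 Ω.
V_out = 38.1 × 7046 / (240 + 7046) = 38.1 × 7046/7286 = 36.8 V.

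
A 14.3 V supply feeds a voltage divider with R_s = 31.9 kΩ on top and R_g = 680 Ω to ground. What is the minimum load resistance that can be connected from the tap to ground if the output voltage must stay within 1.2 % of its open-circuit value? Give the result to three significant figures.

Output resistance R_th = R_s‖R_g = (31900 × 680)/32580 = 665.8 Ω.
The fractional drop is R_th/(R_th + R_L); requiring this ≤ 0.0120 gives R_L ≥ R_th(1/0.0120 − 1) = 665.8 × 82.33 = 54.8 kΩ.

R_L(min) ≈ 54.8 kΩ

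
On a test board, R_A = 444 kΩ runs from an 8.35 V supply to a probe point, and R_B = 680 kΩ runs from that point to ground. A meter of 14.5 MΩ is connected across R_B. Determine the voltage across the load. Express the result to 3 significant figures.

The load sits in parallel with R_B: R_B‖R_L = (680 × 14500) / (680 + 14500) = 649.5 kΩ.
V_out = 8.35 × 649.5 / (444 + 649.5) = 8.35 × 649.5/1094 = 4.96 V.

V_out ≈ 4.96 V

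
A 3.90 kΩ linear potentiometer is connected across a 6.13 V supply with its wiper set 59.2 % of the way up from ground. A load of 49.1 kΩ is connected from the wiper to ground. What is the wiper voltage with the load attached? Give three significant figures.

The wiper splits the pot into (1−α)R = 1.591 kΩ above and αR = 2.309 kΩ below.
Lower section ‖ load = 2.205 kΩ.
V_wiper = 6.13 × 2.205/(1.591 + 2.205) = 3.56 V.

V ≈ 3.56 V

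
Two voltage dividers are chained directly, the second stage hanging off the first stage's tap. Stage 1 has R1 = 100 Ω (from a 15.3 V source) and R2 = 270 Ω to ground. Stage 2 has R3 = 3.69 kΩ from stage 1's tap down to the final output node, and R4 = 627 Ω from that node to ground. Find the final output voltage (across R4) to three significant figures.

V_out ≈ 1.59 V

Stage 2 presents R3+R4 = 4317 Ω as a load on stage 1's tap.
Stage 1's lower leg becomes R2‖(R3+R4) = 254.1 Ω, so V_mid = 15.3 × 254.1/354.1 = 10.98 V.
Stage 2 is itself unloaded: V_out = V_mid × R4/(R3+R4) = 10.98 × 627/4317 = 1.59 V.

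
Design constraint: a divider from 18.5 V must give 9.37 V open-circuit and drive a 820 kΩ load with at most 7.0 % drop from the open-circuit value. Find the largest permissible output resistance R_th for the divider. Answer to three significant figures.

Loading drop = R_th/(R_th + R_L) ≤ 0.0700, so R_th ≤ R_L · ε/(1−ε) = 820 kΩ × 0.0700/0.9300 = 61.7 kΩ.

R_th ≤ 61.7 kΩ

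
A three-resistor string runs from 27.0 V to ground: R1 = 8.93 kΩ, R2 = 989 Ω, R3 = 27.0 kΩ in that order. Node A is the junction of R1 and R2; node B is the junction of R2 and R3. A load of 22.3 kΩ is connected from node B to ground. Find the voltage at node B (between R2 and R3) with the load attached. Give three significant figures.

At node B, R3 is in parallel with the load: R3‖R_L = 12210 Ω.
Below node A the resistance is R2 + (R3‖R_L) = 13200 Ω, so V_A = 27.0 × 13200/22130 = 16.11 V.
Then V_B = V_A × (R3‖R_L)/(R2 + R3‖R_L) = 16.11 × 12210/13200 = 14.9 V.

V ≈ 14.9 V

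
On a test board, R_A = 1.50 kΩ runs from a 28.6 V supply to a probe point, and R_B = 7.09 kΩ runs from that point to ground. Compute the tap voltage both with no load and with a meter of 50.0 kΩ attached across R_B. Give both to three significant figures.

Open-circuit: V = 28.6 × 7.09/(1.50 + 7.09) = 23.6 V.
With the load, R_B becomes R_B‖R_L = 6.209 kΩ, so V = 28.6 × 6.209/7.709 = 23.0 V.

Unloaded: 23.6 V; loaded: 23.0 V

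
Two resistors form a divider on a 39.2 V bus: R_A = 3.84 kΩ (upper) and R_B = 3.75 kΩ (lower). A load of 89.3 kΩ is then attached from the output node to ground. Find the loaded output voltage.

The load sits in parallel with R_B: R_B‖R_L = (3.75 × 89.3) / (3.75 + 89.3) = 3.599 kΩ.
V_out = 39.2 × 3.599 / (3.84 + 3.599) = 39.2 × 3.599/7.439 = 19.0 V.

V_out ≈ 19.0 V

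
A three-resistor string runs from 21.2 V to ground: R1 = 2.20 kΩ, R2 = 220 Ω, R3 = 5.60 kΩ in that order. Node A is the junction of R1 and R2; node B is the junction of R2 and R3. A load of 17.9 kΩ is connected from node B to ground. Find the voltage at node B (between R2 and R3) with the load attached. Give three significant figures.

V ≈ 13.5 V

At node B, R3 is in parallel with the load: R3‖R_L = 4266 Ω.
Below node A the resistance is R2 + (R3‖R_L) = 4486 Ω, so V_A = 21.2 × 4486/6686 = 14.22 V.
Then V_B = V_A × (R3‖R_L)/(R2 + R3‖R_L) = 14.22 × 4266/4486 = 13.5 V.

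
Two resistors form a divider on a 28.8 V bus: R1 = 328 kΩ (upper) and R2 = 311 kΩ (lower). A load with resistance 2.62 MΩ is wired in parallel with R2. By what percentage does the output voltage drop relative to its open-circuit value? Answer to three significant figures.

The divider's output (Thévenin) resistance is R1‖R2 = 159.6 kΩ.
Fractional drop under load = R_th/(R_th + R_L) = 159.6 / (159.6 + 2620) = 0.05743.
So the output falls by 5.74 %.

5.74 %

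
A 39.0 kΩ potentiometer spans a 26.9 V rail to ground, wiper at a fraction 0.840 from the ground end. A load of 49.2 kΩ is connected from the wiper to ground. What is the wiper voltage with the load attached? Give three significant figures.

V ≈ 20.4 V

The wiper splits the pot into (1−α)R = 6.240 kΩ above and αR = 32.76 kΩ below.
Lower section ‖ load = 19.67 kΩ.
V_wiper = 26.9 × 19.67/(6.240 + 19.67) = 20.4 V.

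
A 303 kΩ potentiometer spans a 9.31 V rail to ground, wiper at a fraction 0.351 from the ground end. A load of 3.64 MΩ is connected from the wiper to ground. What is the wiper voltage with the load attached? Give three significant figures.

The wiper splits the pot into (1−α)R = 196.6 kΩ above and αR = 106.4 kΩ below.
Lower section ‖ load = 103.3 kΩ.
V_wiper = 9.31 × 103.3/(196.6 + 103.3) = 3.21 V.

V ≈ 3.21 V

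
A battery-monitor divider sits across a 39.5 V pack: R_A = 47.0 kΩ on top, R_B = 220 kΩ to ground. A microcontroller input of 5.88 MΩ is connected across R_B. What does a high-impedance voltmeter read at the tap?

The load sits in parallel with R_B: R_B‖R_L = (220 × 5880) / (220 + 5880) = 212.1 kΩ.
V_out = 39.5 × 212.1 / (47.0 + 212.1) = 39.5 × 212.1/259.1 = 32.3 V.
(Unloaded it would have been 32.5 V.)

V_out ≈ 32.3 V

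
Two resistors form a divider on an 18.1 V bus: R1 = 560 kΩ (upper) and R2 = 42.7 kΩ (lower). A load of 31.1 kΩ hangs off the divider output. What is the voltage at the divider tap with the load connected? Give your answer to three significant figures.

V_out ≈ 0.563 V

The load sits in parallel with R2: R2‖R_L = (42.7 × 31.1) / (42.7 + 31.1) = 17.99 kΩ.
V_out = 18.1 × 17.99 / (560 + 17.99) = 18.1 × 17.99/578.0 = 0.563 V.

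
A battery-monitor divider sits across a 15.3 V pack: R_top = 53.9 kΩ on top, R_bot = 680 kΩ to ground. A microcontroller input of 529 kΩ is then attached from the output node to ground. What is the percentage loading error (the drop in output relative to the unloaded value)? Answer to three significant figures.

8.63 %

Unloaded V = 15.3 × 680/733.9 = 14.176 V.
Loaded: R_bot‖R_L = 297.5 kΩ, giving V = 15.3 × 297.5/351.4 = 12.953 V.
Drop = (14.176 − 12.953) / 14.176 = 8.63 %.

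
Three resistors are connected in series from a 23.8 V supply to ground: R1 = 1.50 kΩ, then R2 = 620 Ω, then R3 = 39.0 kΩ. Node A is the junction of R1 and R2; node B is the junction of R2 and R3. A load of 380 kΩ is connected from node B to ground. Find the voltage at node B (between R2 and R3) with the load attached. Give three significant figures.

At node B, R3 is in parallel with the load: R3‖R_L = 35370 Ω.
Below node A the resistance is R2 + (R3‖R_L) = 35990 Ω, so V_A = 23.8 × 35990/37490 = 22.85 V.
Then V_B = V_A × (R3‖R_L)/(R2 + R3‖R_L) = 22.85 × 35370/35990 = 22.5 V.

V ≈ 22.5 V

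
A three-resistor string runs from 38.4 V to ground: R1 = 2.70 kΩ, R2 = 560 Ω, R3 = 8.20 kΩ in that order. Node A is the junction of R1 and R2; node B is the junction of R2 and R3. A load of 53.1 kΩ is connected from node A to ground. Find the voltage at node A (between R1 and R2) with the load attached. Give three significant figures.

V ≈ 28.3 V

Below node A the series string R2+R3 = 8760 Ω sits in parallel with the 53100 Ω load: 7519 Ω.
V_A = 38.4 × 7519/(2700 + 7519) = 28.3 V.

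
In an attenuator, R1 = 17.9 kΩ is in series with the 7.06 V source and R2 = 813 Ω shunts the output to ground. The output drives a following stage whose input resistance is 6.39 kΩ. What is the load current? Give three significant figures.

I_L ≈ 0.0428 mA

R2‖R_L = 721.2 Ω; V_out = 7.06 × 721.2/18620 = 0.2734 V.
I_L = V_out / R_L = 0.2734 / 6.39 kΩ = 0.0428 mA.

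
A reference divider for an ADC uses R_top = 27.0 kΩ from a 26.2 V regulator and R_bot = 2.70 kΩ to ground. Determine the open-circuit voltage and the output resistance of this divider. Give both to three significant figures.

V_th is the open-circuit tap voltage: 26.2 × 2.70/(27.0 + 2.70) = 2.38 V.
With the supply zeroed, R_top and R_bot appear in parallel from the tap: R_th = R_top‖R_bot = (27.0 × 2.70)/29.70 = 2.45 kΩ.

V_th = 2.38 V, R_th = 2.45 kΩ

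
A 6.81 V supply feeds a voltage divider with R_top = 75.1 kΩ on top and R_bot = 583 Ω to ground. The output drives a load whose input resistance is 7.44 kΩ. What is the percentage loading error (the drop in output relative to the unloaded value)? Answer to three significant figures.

The divider's output (Thévenin) resistance is R_top‖R_bot = 578.5 Ω.
Fractional drop under load = R_th/(R_th + R_L) = 578.5 / (578.5 + 7440) = 0.07215.
So the output falls by 7.21 %.

7.21 %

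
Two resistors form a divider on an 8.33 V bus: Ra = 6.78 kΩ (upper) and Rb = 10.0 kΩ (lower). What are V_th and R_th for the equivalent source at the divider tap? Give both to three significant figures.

V_th = 4.96 V, R_th = 4.04 kΩ

V_th is the open-circuit tap voltage: 8.33 × 10.0/(6.78 + 10.0) = 4.96 V.
With the supply zeroed, Ra and Rb appear in parallel from the tap: R_th = Ra‖Rb = (6.78 × 10.0)/16.78 = 4.04 kΩ.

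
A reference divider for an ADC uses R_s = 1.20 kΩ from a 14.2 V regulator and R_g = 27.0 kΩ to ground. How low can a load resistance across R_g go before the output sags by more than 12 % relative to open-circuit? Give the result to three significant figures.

R_L(min) ≈ 8.43 kΩ

Output resistance R_th = R_s‖R_g = (1.20 × 27.0)/28.20 = 1.149 kΩ.
The fractional drop is R_th/(R_th + R_L); requiring this ≤ 0.120 gives R_L ≥ R_th(1/0.120 − 1) = 1.149 × 7.333 = 8.43 kΩ.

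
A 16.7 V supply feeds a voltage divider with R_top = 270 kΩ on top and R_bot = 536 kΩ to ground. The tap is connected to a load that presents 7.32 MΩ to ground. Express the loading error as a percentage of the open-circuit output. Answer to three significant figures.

2.39 %

The divider's output (Thévenin) resistance is R_top‖R_bot = 179.6 kΩ.
Fractional drop under load = R_th/(R_th + R_L) = 179.6 / (179.6 + 7320) = 0.02394.
So the output falls by 2.39 %.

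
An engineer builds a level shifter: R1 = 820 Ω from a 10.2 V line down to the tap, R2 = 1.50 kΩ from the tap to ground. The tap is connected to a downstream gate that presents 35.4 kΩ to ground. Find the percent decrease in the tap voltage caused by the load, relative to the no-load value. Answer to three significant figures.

1.48 %

The divider's output (Thévenin) resistance is R1‖R2 = 530.2 Ω.
Fractional drop under load = R_th/(R_th + R_L) = 530.2 / (530.2 + 35400) = 0.01476.
So the output falls by 1.48 %.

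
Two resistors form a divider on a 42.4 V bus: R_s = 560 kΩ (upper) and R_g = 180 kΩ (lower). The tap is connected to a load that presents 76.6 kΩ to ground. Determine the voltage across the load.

V_out ≈ 3.71 V

The load sits in parallel with R_g: R_g‖R_L = (180 × 76.6) / (180 + 76.6) = 53.73 kΩ.
V_out = 42.4 × 53.73 / (560 + 53.73) = 42.4 × 53.73/613.7 = 3.71 V.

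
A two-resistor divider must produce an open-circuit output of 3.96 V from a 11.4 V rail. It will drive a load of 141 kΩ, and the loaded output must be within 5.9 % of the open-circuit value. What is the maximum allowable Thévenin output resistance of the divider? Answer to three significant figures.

Loading drop = R_th/(R_th + R_L) ≤ 0.0590, so R_th ≤ R_L · ε/(1−ε) = 141 kΩ × 0.0590/0.9410 = 8.84 kΩ.
(Any R1, R2 with R2/(R1+R2) = 0.347 and R1‖R2 ≤ 8.84 kΩ will meet the spec.)

R_th ≤ 8.84 kΩ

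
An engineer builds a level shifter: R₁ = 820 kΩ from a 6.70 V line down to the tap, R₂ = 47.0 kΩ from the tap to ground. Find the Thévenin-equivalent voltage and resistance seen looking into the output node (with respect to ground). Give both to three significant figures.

V_th = 0.363 V, R_th = 44.5 kΩ

V_th is the open-circuit tap voltage: 6.70 × 47.0/(820 + 47.0) = 0.363 V.
With the supply zeroed, R₁ and R₂ appear in parallel from the tap: R_th = R₁‖R₂ = (820 × 47.0)/867.0 = 44.5 kΩ.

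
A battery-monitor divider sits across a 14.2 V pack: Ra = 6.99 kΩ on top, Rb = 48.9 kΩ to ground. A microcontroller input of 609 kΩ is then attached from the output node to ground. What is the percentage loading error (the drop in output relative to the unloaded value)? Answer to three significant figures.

0.994 %

The divider's output (Thévenin) resistance is Ra‖Rb = 6.116 kΩ.
Fractional drop under load = R_th/(R_th + R_L) = 6.116 / (6.116 + 609) = 0.009942.
So the output falls by 0.994 %.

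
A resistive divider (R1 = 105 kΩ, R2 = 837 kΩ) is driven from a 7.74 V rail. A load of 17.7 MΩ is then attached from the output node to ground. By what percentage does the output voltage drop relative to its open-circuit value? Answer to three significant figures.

The divider's output (Thévenin) resistance is R1‖R2 = 93.30 kΩ.
Fractional drop under load = R_th/(R_th + R_L) = 93.30 / (93.30 + 17700) = 0.005243.
So the output falls by 0.524 %.

0.524 %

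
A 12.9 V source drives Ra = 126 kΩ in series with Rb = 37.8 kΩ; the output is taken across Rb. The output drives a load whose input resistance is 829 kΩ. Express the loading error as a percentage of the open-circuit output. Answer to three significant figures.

The divider's output (Thévenin) resistance is Ra‖Rb = 29.08 kΩ.
Fractional drop under load = R_th/(R_th + R_L) = 29.08 / (29.08 + 829) = 0.03389.
So the output falls by 3.39 %.

3.39 %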